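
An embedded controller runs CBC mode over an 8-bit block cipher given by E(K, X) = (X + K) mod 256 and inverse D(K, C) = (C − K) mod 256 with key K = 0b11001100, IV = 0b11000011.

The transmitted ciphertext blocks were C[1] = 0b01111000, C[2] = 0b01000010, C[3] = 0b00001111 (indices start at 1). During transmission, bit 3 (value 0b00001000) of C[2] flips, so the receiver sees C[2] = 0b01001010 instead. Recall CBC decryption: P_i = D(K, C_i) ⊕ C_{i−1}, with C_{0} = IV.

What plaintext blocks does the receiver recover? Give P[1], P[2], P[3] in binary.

Only C[2] changed, to 0b01001010. In CBC, a change in C_i garbles P_i and flips the same bit in P_{i+1}. Decrypting the received ciphertext:
P[1]: D(K, 0b01111000) = 0b10101100; 0b10101100 ⊕ 0b11000011 = 0b01101111.
P[2]: D(K, 0b01001010) = 0b01111110; 0b01111110 ⊕ 0b01111000 = 0b00000110.
P[3]: D(K, 0b00001111) = 0b01000011; 0b01000011 ⊕ 0b01001010 = 0b00001001.
Blocks that differ from the original plaintext: P[2], P[3].

P[1] = 0b01101111, P[2] = 0b00000110, P[3] = 0b00001001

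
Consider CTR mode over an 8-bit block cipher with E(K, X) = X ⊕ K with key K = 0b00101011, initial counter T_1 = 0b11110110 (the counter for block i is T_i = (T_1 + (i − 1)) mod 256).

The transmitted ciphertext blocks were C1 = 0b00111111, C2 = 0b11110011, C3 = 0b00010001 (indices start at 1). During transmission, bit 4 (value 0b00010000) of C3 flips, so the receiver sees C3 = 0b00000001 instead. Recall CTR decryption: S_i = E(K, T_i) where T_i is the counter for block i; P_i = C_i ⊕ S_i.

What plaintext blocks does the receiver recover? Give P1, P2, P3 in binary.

Only C3 changed, to 0b00000001. In CTR, a change in C_i flips the same bit in P_i only; the keystream is unaffected. Decrypting the received ciphertext:
P1: T = 0b11110110, S = E(K, T) = 0b11011101; 0b00111111 ⊕ 0b11011101 = 0b11100010.
P2: T = 0b11110111, S = E(K, T) = 0b11011100; 0b11110011 ⊕ 0b11011100 = 0b00101111.
P3: T = 0b11111000, S = E(K, T) = 0b11010011; 0b00000001 ⊕ 0b11010011 = 0b11010010.
Blocks that differ from the original plaintext: P3.

P1 = 0b11100010, P2 = 0b00101111, P3 = 0b11010010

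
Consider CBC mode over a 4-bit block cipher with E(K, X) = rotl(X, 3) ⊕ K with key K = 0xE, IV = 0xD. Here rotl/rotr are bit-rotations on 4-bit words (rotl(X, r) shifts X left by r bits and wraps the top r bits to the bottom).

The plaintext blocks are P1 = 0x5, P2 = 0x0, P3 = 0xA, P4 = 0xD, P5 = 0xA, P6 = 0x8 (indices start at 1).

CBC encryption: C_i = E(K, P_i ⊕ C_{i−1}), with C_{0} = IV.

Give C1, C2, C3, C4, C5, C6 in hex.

C1 = 0xA, C2 = 0xB, C3 = 0x6, C4 = 0x3, C5 = 0x2, C6 = 0xB

C1: P1 ⊕ 0xD = 0x8; E(K, 0x8) = 0xA.
C2: P2 ⊕ 0xA = 0xA; E(K, 0xA) = 0xB.
C3: P3 ⊕ 0xB = 0x1; E(K, 0x1) = 0x6.
C4: P4 ⊕ 0x6 = 0xB; E(K, 0xB) = 0x3.
C5: P5 ⊕ 0x3 = 0x9; E(K, 0x9) = 0x2.
C6: P6 ⊕ 0x2 = 0xA; E(K, 0xA) = 0xB.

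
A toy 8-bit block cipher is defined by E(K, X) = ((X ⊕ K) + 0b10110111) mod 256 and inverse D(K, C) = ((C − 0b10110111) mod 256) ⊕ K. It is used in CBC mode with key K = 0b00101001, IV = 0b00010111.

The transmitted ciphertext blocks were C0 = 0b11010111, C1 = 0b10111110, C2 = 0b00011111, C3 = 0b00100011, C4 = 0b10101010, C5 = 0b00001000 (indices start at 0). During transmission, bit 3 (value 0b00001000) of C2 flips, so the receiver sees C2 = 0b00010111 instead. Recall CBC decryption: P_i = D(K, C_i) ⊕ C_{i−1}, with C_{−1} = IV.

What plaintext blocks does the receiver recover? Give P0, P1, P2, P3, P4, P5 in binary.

P0 = 0b00011110, P1 = 0b11111001, P2 = 0b11110111, P3 = 0b01010010, P4 = 0b11111001, P5 = 0b11010010

Only C2 changed, to 0b00010111. In CBC, a change in C_i garbles P_i and flips the same bit in P_{i+1}. Decrypting the received ciphertext:
P0: D(K, 0b11010111) = 0b00001001; 0b00001001 ⊕ 0b00010111 = 0b00011110.
P1: D(K, 0b10111110) = 0b00101110; 0b00101110 ⊕ 0b11010111 = 0b11111001.
P2: D(K, 0b00010111) = 0b01001001; 0b01001001 ⊕ 0b10111110 = 0b11110111.
P3: D(K, 0b00100011) = 0b01000101; 0b01000101 ⊕ 0b00010111 = 0b01010010.
P4: D(K, 0b10101010) = 0b11011010; 0b11011010 ⊕ 0b00100011 = 0b11111001.
P5: D(K, 0b00001000) = 0b01111000; 0b01111000 ⊕ 0b10101010 = 0b11010010.
Blocks that differ from the original plaintext: P2, P3.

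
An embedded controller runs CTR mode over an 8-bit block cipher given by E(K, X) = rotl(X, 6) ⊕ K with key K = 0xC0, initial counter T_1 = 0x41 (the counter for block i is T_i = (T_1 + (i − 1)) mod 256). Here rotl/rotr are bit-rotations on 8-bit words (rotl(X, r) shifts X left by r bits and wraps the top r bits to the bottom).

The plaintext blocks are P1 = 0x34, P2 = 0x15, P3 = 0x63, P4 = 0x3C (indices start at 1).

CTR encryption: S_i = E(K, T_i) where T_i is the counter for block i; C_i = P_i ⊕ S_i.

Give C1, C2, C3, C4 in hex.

C1 = 0xA4, C2 = 0x45, C3 = 0x73, C4 = 0xED

C1: T = 0x41, S = E(K, T) = 0x90; 0x34 ⊕ 0x90 = 0xA4.
C2: T = 0x42, S = E(K, T) = 0x50; 0x15 ⊕ 0x50 = 0x45.
C3: T = 0x43, S = E(K, T) = 0x10; 0x63 ⊕ 0x10 = 0x73.
C4: T = 0x44, S = E(K, T) = 0xD1; 0x3C ⊕ 0xD1 = 0xED.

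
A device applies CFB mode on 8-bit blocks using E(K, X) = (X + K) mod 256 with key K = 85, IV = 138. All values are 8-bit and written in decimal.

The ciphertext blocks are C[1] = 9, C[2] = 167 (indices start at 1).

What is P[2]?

P[2] = 249

CFB decryption: P_i = C_i ⊕ E(K, C_{i−1}), with C_{0} = IV.
P[2]: E(K, 9) = 94; 167 ⊕ 94 = 249.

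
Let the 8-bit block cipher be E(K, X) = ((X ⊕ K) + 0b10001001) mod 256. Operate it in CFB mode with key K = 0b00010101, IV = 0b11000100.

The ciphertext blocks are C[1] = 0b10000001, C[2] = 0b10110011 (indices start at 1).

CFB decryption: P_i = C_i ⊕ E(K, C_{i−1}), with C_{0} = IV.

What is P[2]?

P[2]: E(K, 0b10000001) = 0b00011101; 0b10110011 ⊕ 0b00011101 = 0b10101110.

P[2] = 0b10101110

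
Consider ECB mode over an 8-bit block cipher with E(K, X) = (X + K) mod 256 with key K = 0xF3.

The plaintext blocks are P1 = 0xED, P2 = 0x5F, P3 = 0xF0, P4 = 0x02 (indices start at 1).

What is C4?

C4 = 0xF5

ECB encryption: C_i = E(K, P_i).
C4: E(K, 0x02) = 0xF5.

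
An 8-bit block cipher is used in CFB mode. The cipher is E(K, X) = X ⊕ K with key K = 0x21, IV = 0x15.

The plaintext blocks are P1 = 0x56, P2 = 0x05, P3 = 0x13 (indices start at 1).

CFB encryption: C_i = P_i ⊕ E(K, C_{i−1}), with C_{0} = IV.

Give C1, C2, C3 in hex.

C1 = 0x62, C2 = 0x46, C3 = 0x74

C1: E(K, 0x15) = 0x34; 0x56 ⊕ 0x34 = 0x62.
C2: E(K, 0x62) = 0x43; 0x05 ⊕ 0x43 = 0x46.
C3: E(K, 0x46) = 0x67; 0x13 ⊕ 0x67 = 0x74.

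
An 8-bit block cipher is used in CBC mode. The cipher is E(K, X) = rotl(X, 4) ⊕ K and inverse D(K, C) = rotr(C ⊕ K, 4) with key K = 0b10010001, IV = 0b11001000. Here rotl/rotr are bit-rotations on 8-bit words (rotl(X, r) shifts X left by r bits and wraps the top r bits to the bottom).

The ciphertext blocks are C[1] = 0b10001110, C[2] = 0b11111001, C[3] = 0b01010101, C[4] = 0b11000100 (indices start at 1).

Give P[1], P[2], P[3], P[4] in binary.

CBC decryption: P_i = D(K, C_i) ⊕ C_{i−1}, with C_{0} = IV.
P[1]: D(K, 0b10001110) = 0b11110001; 0b11110001 ⊕ 0b11001000 = 0b00111001.
P[2]: D(K, 0b11111001) = 0b10000110; 0b10000110 ⊕ 0b10001110 = 0b00001000.
P[3]: D(K, 0b01010101) = 0b01001100; 0b01001100 ⊕ 0b11111001 = 0b10110101.
P[4]: D(K, 0b11000100) = 0b01010101; 0b01010101 ⊕ 0b01010101 = 0b00000000.

P[1] = 0b00111001, P[2] = 0b00001000, P[3] = 0b10110101, P[4] = 0b00000000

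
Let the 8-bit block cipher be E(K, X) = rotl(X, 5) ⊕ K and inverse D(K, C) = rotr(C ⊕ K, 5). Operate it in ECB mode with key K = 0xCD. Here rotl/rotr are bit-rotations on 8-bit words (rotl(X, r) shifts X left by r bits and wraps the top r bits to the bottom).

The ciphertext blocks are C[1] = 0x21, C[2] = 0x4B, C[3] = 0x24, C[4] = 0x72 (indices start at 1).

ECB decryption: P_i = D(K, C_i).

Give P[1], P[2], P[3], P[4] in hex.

P[1]: D(K, 0x21) = 0x67.
P[2]: D(K, 0x4B) = 0x34.
P[3]: D(K, 0x24) = 0x4F.
P[4]: D(K, 0x72) = 0xFD.

P[1] = 0x67, P[2] = 0x34, P[3] = 0x4F, P[4] = 0xFD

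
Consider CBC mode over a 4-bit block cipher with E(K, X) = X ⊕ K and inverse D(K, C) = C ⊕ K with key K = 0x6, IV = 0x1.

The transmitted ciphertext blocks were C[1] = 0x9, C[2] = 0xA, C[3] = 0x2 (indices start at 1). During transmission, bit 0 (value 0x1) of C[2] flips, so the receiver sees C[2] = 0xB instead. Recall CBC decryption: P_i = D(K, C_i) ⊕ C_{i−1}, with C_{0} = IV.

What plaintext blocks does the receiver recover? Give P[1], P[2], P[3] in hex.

P[1] = 0xE, P[2] = 0x4, P[3] = 0xF

Only C[2] changed, to 0xB. In CBC, a change in C_i garbles P_i and flips the same bit in P_{i+1}. Decrypting the received ciphertext:
P[1]: D(K, 0x9) = 0xF; 0xF ⊕ 0x1 = 0xE.
P[2]: D(K, 0xB) = 0xD; 0xD ⊕ 0x9 = 0x4.
P[3]: D(K, 0x2) = 0x4; 0x4 ⊕ 0xB = 0xF.
Blocks that differ from the original plaintext: P[2], P[3].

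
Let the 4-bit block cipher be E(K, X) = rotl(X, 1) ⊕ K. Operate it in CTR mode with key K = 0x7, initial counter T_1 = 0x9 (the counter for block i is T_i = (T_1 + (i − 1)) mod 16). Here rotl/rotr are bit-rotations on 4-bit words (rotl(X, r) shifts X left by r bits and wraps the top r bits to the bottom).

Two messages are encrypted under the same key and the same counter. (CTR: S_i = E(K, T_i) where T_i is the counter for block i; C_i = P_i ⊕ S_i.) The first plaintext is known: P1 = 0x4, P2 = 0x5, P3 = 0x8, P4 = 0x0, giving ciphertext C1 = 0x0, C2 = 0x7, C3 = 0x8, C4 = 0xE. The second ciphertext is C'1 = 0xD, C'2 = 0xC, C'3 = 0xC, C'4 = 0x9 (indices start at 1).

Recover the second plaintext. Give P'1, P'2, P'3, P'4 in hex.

In CTR with a reused counter, both messages share the same keystream S_i, so C_i ⊕ C'_i = P_i ⊕ P'_i and thus P'_i = P_i ⊕ C_i ⊕ C'_i.
P'1: 0x4 ⊕ 0x0 ⊕ 0xD = 0x9.
P'2: 0x5 ⊕ 0x7 ⊕ 0xC = 0xE.
P'3: 0x8 ⊕ 0x8 ⊕ 0xC = 0xC.
P'4: 0x0 ⊕ 0xE ⊕ 0x9 = 0x7.

P'1 = 0x9, P'2 = 0xE, P'3 = 0xC, P'4 = 0x7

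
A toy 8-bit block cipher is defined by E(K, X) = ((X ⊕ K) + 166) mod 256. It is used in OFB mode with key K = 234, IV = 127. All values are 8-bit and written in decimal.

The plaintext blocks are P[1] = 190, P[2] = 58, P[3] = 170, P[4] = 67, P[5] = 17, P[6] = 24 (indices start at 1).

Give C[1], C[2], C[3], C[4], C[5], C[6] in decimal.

C[1] = 133, C[2] = 77, C[3] = 233, C[4] = 12, C[5] = 90, C[6] = 95

OFB encryption: S_i = E(K, S_{i−1}) with S_{0} = IV; C_i = P_i ⊕ S_i.
C[1]: S = E(K, 127) = 59; 190 ⊕ 59 = 133.
C[2]: S = E(K, 59) = 119; 58 ⊕ 119 = 77.
C[3]: S = E(K, 119) = 67; 170 ⊕ 67 = 233.
C[4]: S = E(K, 67) = 79; 67 ⊕ 79 = 12.
C[5]: S = E(K, 79) = 75; 17 ⊕ 75 = 90.
C[6]: S = E(K, 75) = 71; 24 ⊕ 71 = 95.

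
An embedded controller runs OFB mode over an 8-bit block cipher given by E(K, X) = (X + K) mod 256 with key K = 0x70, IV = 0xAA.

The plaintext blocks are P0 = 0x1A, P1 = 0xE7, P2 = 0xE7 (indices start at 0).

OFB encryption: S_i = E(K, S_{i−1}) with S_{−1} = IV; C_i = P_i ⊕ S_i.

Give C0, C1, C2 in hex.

C0: S = E(K, 0xAA) = 0x1A; 0x1A ⊕ 0x1A = 0x00.
C1: S = E(K, 0x1A) = 0x8A; 0xE7 ⊕ 0x8A = 0x6D.
C2: S = E(K, 0x8A) = 0xFA; 0xE7 ⊕ 0xFA = 0x1D.

C0 = 0x00, C1 = 0x6D, C2 = 0x1D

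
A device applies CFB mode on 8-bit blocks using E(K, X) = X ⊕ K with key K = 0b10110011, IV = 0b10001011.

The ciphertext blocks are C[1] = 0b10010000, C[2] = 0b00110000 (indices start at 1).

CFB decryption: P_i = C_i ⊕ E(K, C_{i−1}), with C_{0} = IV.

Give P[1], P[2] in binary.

P[1]: E(K, 0b10001011) = 0b00111000; 0b10010000 ⊕ 0b00111000 = 0b10101000.
P[2]: E(K, 0b10010000) = 0b00100011; 0b00110000 ⊕ 0b00100011 = 0b00010011.

P[1] = 0b10101000, P[2] = 0b00010011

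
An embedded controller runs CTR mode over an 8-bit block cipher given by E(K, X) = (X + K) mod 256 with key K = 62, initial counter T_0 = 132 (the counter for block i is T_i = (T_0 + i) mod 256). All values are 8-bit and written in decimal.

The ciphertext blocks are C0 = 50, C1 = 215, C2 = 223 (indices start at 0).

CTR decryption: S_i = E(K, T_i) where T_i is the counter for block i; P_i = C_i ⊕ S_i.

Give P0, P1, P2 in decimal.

P0: T = 132, S = E(K, T) = 194; 50 ⊕ 194 = 240.
P1: T = 133, S = E(K, T) = 195; 215 ⊕ 195 = 20.
P2: T = 134, S = E(K, T) = 196; 223 ⊕ 196 = 27.

P0 = 240, P1 = 20, P2 = 27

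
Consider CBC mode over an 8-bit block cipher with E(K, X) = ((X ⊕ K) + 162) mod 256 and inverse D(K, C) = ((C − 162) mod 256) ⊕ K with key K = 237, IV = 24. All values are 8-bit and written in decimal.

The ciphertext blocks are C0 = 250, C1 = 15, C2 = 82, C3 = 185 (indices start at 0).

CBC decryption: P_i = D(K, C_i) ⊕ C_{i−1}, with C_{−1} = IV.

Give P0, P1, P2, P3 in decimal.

P0 = 173, P1 = 122, P2 = 82, P3 = 168

P0: D(K, 250) = 181; 181 ⊕ 24 = 173.
P1: D(K, 15) = 128; 128 ⊕ 250 = 122.
P2: D(K, 82) = 93; 93 ⊕ 15 = 82.
P3: D(K, 185) = 250; 250 ⊕ 82 = 168.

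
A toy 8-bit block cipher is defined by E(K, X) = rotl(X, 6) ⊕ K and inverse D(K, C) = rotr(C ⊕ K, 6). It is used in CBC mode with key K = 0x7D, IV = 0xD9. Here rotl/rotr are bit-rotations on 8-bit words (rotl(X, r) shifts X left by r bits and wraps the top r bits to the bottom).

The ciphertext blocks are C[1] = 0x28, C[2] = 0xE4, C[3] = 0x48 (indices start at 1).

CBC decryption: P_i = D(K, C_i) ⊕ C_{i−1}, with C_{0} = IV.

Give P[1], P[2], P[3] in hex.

P[1]: D(K, 0x28) = 0x55; 0x55 ⊕ 0xD9 = 0x8C.
P[2]: D(K, 0xE4) = 0x66; 0x66 ⊕ 0x28 = 0x4E.
P[3]: D(K, 0x48) = 0xD4; 0xD4 ⊕ 0xE4 = 0x30.

P[1] = 0x8C, P[2] = 0x4E, P[3] = 0x30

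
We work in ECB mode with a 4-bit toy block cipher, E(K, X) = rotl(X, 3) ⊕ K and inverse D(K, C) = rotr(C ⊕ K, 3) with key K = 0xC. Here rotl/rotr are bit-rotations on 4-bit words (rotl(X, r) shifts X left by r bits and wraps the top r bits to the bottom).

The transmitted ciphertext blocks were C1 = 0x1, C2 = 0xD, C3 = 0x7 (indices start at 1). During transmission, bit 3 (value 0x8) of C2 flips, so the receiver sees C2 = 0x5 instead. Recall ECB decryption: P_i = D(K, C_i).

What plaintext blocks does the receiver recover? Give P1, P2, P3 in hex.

P1 = 0xB, P2 = 0x3, P3 = 0x7

Only C2 changed, to 0x5. In ECB, a change in C_i affects only P_i. Decrypting the received ciphertext:
P1: D(K, 0x1) = 0xB.
P2: D(K, 0x5) = 0x3.
P3: D(K, 0x7) = 0x7.
Blocks that differ from the original plaintext: P2.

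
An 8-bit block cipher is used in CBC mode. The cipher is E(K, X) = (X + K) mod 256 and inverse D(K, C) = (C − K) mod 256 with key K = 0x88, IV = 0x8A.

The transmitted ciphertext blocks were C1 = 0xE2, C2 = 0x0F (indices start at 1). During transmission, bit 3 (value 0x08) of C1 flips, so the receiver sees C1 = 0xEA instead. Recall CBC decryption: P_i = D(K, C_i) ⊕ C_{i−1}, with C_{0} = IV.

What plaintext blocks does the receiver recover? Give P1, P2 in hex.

P1 = 0xE8, P2 = 0x6D

Only C1 changed, to 0xEA. In CBC, a change in C_i garbles P_i and flips the same bit in P_{i+1}. Decrypting the received ciphertext:
P1: D(K, 0xEA) = 0x62; 0x62 ⊕ 0x8A = 0xE8.
P2: D(K, 0x0F) = 0x87; 0x87 ⊕ 0xEA = 0x6D.
Blocks that differ from the original plaintext: P1, P2.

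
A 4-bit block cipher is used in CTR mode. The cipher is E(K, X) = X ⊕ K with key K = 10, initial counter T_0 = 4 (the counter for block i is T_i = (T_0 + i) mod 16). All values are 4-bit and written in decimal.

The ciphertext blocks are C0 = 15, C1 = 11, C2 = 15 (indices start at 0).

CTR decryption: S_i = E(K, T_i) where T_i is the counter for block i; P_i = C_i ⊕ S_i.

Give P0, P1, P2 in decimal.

P0 = 1, P1 = 4, P2 = 3

P0: T = 4, S = E(K, T) = 14; 15 ⊕ 14 = 1.
P1: T = 5, S = E(K, T) = 15; 11 ⊕ 15 = 4.
P2: T = 6, S = E(K, T) = 12; 15 ⊕ 12 = 3.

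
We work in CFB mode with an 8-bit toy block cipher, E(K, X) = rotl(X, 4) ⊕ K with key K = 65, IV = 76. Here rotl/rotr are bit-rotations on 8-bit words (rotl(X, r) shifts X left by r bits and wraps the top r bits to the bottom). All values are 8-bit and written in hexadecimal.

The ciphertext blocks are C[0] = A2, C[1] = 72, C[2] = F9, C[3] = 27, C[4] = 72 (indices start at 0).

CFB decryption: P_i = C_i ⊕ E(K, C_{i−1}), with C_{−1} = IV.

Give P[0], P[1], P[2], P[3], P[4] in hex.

P[0]: E(K, 76) = 02; A2 ⊕ 02 = A0.
P[1]: E(K, A2) = 4F; 72 ⊕ 4F = 3D.
P[2]: E(K, 72) = 42; F9 ⊕ 42 = BB.
P[3]: E(K, F9) = FA; 27 ⊕ FA = DD.
P[4]: E(K, 27) = 17; 72 ⊕ 17 = 65.

P[0] = A0, P[1] = 3D, P[2] = BB, P[3] = DD, P[4] = 65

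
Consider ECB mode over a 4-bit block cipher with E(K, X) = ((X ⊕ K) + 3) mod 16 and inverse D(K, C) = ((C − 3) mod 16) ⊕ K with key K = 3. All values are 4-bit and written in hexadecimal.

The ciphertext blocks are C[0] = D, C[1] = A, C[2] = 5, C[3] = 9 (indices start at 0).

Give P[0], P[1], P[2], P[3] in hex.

P[0] = 9, P[1] = 4, P[2] = 1, P[3] = 5

ECB decryption: P_i = D(K, C_i).
P[0]: D(K, D) = 9.
P[1]: D(K, A) = 4.
P[2]: D(K, 5) = 1.
P[3]: D(K, 9) = 5.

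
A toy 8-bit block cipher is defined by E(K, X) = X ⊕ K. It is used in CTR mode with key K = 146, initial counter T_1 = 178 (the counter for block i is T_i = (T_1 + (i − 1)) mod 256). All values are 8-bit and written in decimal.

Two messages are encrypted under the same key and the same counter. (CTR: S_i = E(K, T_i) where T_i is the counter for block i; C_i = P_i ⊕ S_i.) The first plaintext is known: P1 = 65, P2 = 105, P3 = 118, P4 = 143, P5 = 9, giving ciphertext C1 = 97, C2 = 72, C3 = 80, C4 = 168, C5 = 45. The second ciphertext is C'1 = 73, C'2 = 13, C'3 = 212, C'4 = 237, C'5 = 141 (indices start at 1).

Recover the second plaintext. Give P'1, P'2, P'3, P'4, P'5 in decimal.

P'1 = 105, P'2 = 44, P'3 = 242, P'4 = 202, P'5 = 169

In CTR with a reused counter, both messages share the same keystream S_i, so C_i ⊕ C'_i = P_i ⊕ P'_i and thus P'_i = P_i ⊕ C_i ⊕ C'_i.
P'1: 65 ⊕ 97 ⊕ 73 = 105.
P'2: 105 ⊕ 72 ⊕ 13 = 44.
P'3: 118 ⊕ 80 ⊕ 212 = 242.
P'4: 143 ⊕ 168 ⊕ 237 = 202.
P'5: 9 ⊕ 45 ⊕ 141 = 169.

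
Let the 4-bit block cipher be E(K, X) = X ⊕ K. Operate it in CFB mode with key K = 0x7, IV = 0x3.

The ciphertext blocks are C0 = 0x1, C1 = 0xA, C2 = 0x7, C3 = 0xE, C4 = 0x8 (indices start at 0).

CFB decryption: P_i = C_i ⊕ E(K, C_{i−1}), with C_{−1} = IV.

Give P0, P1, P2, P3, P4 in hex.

P0: E(K, 0x3) = 0x4; 0x1 ⊕ 0x4 = 0x5.
P1: E(K, 0x1) = 0x6; 0xA ⊕ 0x6 = 0xC.
P2: E(K, 0xA) = 0xD; 0x7 ⊕ 0xD = 0xA.
P3: E(K, 0x7) = 0x0; 0xE ⊕ 0x0 = 0xE.
P4: E(K, 0xE) = 0x9; 0x8 ⊕ 0x9 = 0x1.

P0 = 0x5, P1 = 0xC, P2 = 0xA, P3 = 0xE, P4 = 0x1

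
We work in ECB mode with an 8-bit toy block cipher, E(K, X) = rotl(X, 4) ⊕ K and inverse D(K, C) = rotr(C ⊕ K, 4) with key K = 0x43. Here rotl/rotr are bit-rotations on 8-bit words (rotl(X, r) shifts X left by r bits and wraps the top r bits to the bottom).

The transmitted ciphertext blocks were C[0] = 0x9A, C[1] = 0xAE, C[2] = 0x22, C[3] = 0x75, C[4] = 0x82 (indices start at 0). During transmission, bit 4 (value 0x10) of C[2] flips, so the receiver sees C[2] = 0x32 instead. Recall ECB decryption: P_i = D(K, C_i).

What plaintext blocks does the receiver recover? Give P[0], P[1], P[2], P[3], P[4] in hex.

P[0] = 0x9D, P[1] = 0xDE, P[2] = 0x17, P[3] = 0x63, P[4] = 0x1C

Only C[2] changed, to 0x32. In ECB, a change in C_i affects only P_i. Decrypting the received ciphertext:
P[0]: D(K, 0x9A) = 0x9D.
P[1]: D(K, 0xAE) = 0xDE.
P[2]: D(K, 0x32) = 0x17.
P[3]: D(K, 0x75) = 0x63.
P[4]: D(K, 0x82) = 0x1C.
Blocks that differ from the original plaintext: P[2].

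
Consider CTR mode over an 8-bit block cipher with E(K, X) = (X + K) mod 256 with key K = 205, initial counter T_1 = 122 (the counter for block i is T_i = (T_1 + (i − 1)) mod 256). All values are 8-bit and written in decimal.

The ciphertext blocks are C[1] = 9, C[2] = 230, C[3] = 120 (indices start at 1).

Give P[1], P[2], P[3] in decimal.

P[1] = 78, P[2] = 174, P[3] = 49

CTR decryption: S_i = E(K, T_i) where T_i is the counter for block i; P_i = C_i ⊕ S_i.
P[1]: T = 122, S = E(K, T) = 71; 9 ⊕ 71 = 78.
P[2]: T = 123, S = E(K, T) = 72; 230 ⊕ 72 = 174.
P[3]: T = 124, S = E(K, T) = 73; 120 ⊕ 73 = 49.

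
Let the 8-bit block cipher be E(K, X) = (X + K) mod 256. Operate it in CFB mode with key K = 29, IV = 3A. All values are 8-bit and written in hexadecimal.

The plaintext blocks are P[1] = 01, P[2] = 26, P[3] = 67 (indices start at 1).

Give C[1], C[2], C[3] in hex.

C[1] = 62, C[2] = AD, C[3] = B1

CFB encryption: C_i = P_i ⊕ E(K, C_{i−1}), with C_{0} = IV.
C[1]: E(K, 3A) = 63; 01 ⊕ 63 = 62.
C[2]: E(K, 62) = 8B; 26 ⊕ 8B = AD.
C[3]: E(K, AD) = D6; 67 ⊕ D6 = B1.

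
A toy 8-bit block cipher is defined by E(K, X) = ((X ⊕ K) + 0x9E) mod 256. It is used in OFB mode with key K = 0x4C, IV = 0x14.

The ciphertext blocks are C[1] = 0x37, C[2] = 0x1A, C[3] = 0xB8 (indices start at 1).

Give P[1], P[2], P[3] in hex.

P[1] = 0xC1, P[2] = 0x42, P[3] = 0x0A

OFB decryption: S_i = E(K, S_{i−1}) with S_{0} = IV; P_i = C_i ⊕ S_i.
P[1]: S = E(K, 0x14) = 0xF6; 0x37 ⊕ 0xF6 = 0xC1.
P[2]: S = E(K, 0xF6) = 0x58; 0x1A ⊕ 0x58 = 0x42.
P[3]: S = E(K, 0x58) = 0xB2; 0xB8 ⊕ 0xB2 = 0x0A.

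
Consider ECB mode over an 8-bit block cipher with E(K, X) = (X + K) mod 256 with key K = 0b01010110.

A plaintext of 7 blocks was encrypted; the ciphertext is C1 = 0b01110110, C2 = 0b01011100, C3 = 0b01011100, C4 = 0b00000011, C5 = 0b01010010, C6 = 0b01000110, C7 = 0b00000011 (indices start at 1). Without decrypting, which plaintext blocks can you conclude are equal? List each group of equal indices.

P2 = P3; P4 = P7

ECB encrypts each block independently with the same key, so equal ciphertext blocks imply equal plaintext blocks.
C2 = C3 = 0b01011100, so P2 = P3.
C4 = C7 = 0b00000011, so P4 = P7.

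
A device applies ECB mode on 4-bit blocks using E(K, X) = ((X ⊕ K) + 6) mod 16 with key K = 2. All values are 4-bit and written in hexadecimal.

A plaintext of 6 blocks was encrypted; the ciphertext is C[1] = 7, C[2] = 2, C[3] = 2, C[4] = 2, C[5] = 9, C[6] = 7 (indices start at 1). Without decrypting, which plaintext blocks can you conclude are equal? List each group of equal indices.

P[1] = P[6]; P[2] = P[3] = P[4]

ECB encrypts each block independently with the same key, so equal ciphertext blocks imply equal plaintext blocks.
C[1] = C[6] = 7, so P[1] = P[6].
C[2] = C[3] = C[4] = 2, so P[2] = P[3] = P[4].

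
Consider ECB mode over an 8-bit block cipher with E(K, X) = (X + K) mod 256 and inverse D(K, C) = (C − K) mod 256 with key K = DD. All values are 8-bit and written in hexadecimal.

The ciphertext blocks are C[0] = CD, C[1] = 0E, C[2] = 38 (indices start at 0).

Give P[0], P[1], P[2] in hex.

P[0] = F0, P[1] = 31, P[2] = 5B

ECB decryption: P_i = D(K, C_i).
P[0]: D(K, CD) = F0.
P[1]: D(K, 0E) = 31.
P[2]: D(K, 38) = 5B.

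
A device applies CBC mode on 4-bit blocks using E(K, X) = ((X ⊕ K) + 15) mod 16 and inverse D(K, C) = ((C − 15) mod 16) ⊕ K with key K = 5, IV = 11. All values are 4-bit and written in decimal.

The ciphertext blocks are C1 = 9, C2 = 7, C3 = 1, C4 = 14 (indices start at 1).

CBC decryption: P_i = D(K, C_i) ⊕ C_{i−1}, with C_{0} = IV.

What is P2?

P2 = 4

P2: D(K, 7) = 13; 13 ⊕ 9 = 4.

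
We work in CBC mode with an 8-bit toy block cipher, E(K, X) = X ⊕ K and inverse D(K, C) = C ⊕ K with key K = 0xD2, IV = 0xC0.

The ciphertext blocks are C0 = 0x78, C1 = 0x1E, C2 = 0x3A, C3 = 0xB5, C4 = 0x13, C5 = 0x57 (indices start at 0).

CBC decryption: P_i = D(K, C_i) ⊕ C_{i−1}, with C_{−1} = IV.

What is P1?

P1: D(K, 0x1E) = 0xCC; 0xCC ⊕ 0x78 = 0xB4.

P1 = 0xB4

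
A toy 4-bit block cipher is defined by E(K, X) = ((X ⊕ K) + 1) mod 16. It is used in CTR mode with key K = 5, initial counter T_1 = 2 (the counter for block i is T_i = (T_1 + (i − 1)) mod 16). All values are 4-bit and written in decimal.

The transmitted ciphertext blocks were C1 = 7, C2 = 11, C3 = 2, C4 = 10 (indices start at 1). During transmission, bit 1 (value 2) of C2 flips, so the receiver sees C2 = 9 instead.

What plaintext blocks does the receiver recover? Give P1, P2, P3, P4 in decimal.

P1 = 15, P2 = 14, P3 = 0, P4 = 11

CTR decryption: S_i = E(K, T_i) where T_i is the counter for block i; P_i = C_i ⊕ S_i.
Only C2 changed, to 9. In CTR, a change in C_i flips the same bit in P_i only; the keystream is unaffected. Decrypting the received ciphertext:
P1: T = 2, S = E(K, T) = 8; 7 ⊕ 8 = 15.
P2: T = 3, S = E(K, T) = 7; 9 ⊕ 7 = 14.
P3: T = 4, S = E(K, T) = 2; 2 ⊕ 2 = 0.
P4: T = 5, S = E(K, T) = 1; 10 ⊕ 1 = 11.
Blocks that differ from the original plaintext: P2.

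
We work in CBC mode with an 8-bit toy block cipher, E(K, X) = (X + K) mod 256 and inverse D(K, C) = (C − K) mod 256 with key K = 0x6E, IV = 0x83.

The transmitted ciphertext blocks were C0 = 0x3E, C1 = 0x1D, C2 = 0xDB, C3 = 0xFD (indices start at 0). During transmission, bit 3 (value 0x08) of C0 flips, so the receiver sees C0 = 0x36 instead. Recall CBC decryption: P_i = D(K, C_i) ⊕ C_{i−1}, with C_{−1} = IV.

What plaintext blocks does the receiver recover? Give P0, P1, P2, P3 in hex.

Only C0 changed, to 0x36. In CBC, a change in C_i garbles P_i and flips the same bit in P_{i+1}. Decrypting the received ciphertext:
P0: D(K, 0x36) = 0xC8; 0xC8 ⊕ 0x83 = 0x4B.
P1: D(K, 0x1D) = 0xAF; 0xAF ⊕ 0x36 = 0x99.
P2: D(K, 0xDB) = 0x6D; 0x6D ⊕ 0x1D = 0x70.
P3: D(K, 0xFD) = 0x8F; 0x8F ⊕ 0xDB = 0x54.
Blocks that differ from the original plaintext: P0, P1.

P0 = 0x4B, P1 = 0x99, P2 = 0x70, P3 = 0x54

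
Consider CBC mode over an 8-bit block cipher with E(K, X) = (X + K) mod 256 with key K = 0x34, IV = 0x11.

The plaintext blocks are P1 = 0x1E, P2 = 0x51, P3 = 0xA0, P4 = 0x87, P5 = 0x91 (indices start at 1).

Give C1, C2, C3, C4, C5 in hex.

C1 = 0x43, C2 = 0x46, C3 = 0x1A, C4 = 0xD1, C5 = 0x74

CBC encryption: C_i = E(K, P_i ⊕ C_{i−1}), with C_{0} = IV.
C1: P1 ⊕ 0x11 = 0x0F; E(K, 0x0F) = 0x43.
C2: P2 ⊕ 0x43 = 0x12; E(K, 0x12) = 0x46.
C3: P3 ⊕ 0x46 = 0xE6; E(K, 0xE6) = 0x1A.
C4: P4 ⊕ 0x1A = 0x9D; E(K, 0x9D) = 0xD1.
C5: P5 ⊕ 0xD1 = 0x40; E(K, 0x40) = 0x74.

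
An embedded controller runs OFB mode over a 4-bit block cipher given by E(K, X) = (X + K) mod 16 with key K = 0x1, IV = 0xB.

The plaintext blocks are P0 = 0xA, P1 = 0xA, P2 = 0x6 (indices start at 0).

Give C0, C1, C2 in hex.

OFB encryption: S_i = E(K, S_{i−1}) with S_{−1} = IV; C_i = P_i ⊕ S_i.
C0: S = E(K, 0xB) = 0xC; 0xA ⊕ 0xC = 0x6.
C1: S = E(K, 0xC) = 0xD; 0xA ⊕ 0xD = 0x7.
C2: S = E(K, 0xD) = 0xE; 0x6 ⊕ 0xE = 0x8.

C0 = 0x6, C1 = 0x7, C2 = 0x8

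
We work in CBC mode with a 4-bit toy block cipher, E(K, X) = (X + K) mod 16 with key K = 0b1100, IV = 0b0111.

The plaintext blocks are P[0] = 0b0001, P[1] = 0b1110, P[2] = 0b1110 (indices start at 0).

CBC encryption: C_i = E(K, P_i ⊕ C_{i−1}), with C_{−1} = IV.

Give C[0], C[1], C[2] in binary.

C[0]: P[0] ⊕ 0b0111 = 0b0110; E(K, 0b0110) = 0b0010.
C[1]: P[1] ⊕ 0b0010 = 0b1100; E(K, 0b1100) = 0b1000.
C[2]: P[2] ⊕ 0b1000 = 0b0110; E(K, 0b0110) = 0b0010.

C[0] = 0b0010, C[1] = 0b1000, C[2] = 0b0010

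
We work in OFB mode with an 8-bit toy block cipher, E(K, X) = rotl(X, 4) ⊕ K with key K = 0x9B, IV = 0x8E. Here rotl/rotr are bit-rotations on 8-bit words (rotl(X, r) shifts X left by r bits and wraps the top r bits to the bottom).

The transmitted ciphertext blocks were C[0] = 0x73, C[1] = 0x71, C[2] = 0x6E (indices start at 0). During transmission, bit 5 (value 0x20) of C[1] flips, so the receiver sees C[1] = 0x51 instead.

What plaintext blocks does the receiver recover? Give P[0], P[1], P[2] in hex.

P[0] = 0x00, P[1] = 0xFD, P[2] = 0x3F

OFB decryption: S_i = E(K, S_{i−1}) with S_{−1} = IV; P_i = C_i ⊕ S_i.
Only C[1] changed, to 0x51. In OFB, a change in C_i flips the same bit in P_i only; the keystream is unaffected. Decrypting the received ciphertext:
P[0]: S = E(K, 0x8E) = 0x73; 0x73 ⊕ 0x73 = 0x00.
P[1]: S = E(K, 0x73) = 0xAC; 0x51 ⊕ 0xAC = 0xFD.
P[2]: S = E(K, 0xAC) = 0x51; 0x6E ⊕ 0x51 = 0x3F.
Blocks that differ from the original plaintext: P[1].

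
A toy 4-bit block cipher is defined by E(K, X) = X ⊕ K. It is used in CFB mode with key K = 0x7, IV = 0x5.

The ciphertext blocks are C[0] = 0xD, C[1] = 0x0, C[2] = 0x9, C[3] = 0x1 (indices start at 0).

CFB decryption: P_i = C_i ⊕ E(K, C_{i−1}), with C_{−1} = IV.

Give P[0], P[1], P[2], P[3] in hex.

P[0] = 0xF, P[1] = 0xA, P[2] = 0xE, P[3] = 0xF

P[0]: E(K, 0x5) = 0x2; 0xD ⊕ 0x2 = 0xF.
P[1]: E(K, 0xD) = 0xA; 0x0 ⊕ 0xA = 0xA.
P[2]: E(K, 0x0) = 0x7; 0x9 ⊕ 0x7 = 0xE.
P[3]: E(K, 0x9) = 0xE; 0x1 ⊕ 0xE = 0xF.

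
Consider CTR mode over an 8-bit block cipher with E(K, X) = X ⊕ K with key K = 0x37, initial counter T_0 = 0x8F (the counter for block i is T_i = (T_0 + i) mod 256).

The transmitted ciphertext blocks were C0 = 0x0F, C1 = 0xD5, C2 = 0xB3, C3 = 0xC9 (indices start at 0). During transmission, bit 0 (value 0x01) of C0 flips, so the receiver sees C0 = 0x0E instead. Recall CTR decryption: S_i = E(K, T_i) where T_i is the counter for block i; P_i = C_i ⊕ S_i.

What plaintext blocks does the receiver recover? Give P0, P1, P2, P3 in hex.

P0 = 0xB6, P1 = 0x72, P2 = 0x15, P3 = 0x6C

Only C0 changed, to 0x0E. In CTR, a change in C_i flips the same bit in P_i only; the keystream is unaffected. Decrypting the received ciphertext:
P0: T = 0x8F, S = E(K, T) = 0xB8; 0x0E ⊕ 0xB8 = 0xB6.
P1: T = 0x90, S = E(K, T) = 0xA7; 0xD5 ⊕ 0xA7 = 0x72.
P2: T = 0x91, S = E(K, T) = 0xA6; 0xB3 ⊕ 0xA6 = 0x15.
P3: T = 0x92, S = E(K, T) = 0xA5; 0xC9 ⊕ 0xA5 = 0x6C.
Blocks that differ from the original plaintext: P0.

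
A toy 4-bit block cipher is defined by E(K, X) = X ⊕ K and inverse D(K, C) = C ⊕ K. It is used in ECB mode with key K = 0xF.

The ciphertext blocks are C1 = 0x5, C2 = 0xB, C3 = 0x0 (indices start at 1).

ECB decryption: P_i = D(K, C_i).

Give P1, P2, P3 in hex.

P1: D(K, 0x5) = 0xA.
P2: D(K, 0xB) = 0x4.
P3: D(K, 0x0) = 0xF.

P1 = 0xA, P2 = 0x4, P3 = 0xF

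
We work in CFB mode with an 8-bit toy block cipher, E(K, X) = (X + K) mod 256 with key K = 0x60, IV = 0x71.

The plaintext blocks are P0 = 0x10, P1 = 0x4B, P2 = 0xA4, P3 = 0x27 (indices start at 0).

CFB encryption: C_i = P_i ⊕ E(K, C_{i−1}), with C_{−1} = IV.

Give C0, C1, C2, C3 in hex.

C0: E(K, 0x71) = 0xD1; 0x10 ⊕ 0xD1 = 0xC1.
C1: E(K, 0xC1) = 0x21; 0x4B ⊕ 0x21 = 0x6A.
C2: E(K, 0x6A) = 0xCA; 0xA4 ⊕ 0xCA = 0x6E.
C3: E(K, 0x6E) = 0xCE; 0x27 ⊕ 0xCE = 0xE9.

C0 = 0xC1, C1 = 0x6A, C2 = 0x6E, C3 = 0xE9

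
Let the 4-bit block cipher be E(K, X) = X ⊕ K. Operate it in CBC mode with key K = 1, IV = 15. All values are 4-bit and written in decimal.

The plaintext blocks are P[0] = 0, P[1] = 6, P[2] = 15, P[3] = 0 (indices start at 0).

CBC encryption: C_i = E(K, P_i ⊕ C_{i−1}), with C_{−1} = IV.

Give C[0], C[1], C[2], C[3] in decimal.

C[0] = 14, C[1] = 9, C[2] = 7, C[3] = 6

C[0]: P[0] ⊕ 15 = 15; E(K, 15) = 14.
C[1]: P[1] ⊕ 14 = 8; E(K, 8) = 9.
C[2]: P[2] ⊕ 9 = 6; E(K, 6) = 7.
C[3]: P[3] ⊕ 7 = 7; E(K, 7) = 6.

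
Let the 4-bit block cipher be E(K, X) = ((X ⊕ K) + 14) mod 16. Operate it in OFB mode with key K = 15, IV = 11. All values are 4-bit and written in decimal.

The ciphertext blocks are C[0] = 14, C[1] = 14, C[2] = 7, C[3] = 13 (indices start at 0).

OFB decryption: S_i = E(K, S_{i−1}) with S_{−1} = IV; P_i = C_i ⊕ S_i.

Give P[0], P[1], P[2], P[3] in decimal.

P[0]: S = E(K, 11) = 2; 14 ⊕ 2 = 12.
P[1]: S = E(K, 2) = 11; 14 ⊕ 11 = 5.
P[2]: S = E(K, 11) = 2; 7 ⊕ 2 = 5.
P[3]: S = E(K, 2) = 11; 13 ⊕ 11 = 6.

P[0] = 12, P[1] = 5, P[2] = 5, P[3] = 6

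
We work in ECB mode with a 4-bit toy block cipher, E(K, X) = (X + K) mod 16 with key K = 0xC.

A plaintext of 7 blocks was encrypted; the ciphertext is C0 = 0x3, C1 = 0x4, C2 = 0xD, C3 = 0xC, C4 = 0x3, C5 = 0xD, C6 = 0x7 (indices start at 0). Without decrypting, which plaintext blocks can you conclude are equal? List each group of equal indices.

ECB encrypts each block independently with the same key, so equal ciphertext blocks imply equal plaintext blocks.
C0 = C4 = 0x3, so P0 = P4.
C2 = C5 = 0xD, so P2 = P5.

P0 = P4; P2 = P5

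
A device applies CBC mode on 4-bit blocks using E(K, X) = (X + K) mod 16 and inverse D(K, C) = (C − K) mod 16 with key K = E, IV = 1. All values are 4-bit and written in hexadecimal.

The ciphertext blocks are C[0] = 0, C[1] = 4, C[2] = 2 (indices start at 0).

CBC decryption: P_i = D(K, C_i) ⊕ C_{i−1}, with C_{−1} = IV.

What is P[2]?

P[2]: D(K, 2) = 4; 4 ⊕ 4 = 0.

P[2] = 0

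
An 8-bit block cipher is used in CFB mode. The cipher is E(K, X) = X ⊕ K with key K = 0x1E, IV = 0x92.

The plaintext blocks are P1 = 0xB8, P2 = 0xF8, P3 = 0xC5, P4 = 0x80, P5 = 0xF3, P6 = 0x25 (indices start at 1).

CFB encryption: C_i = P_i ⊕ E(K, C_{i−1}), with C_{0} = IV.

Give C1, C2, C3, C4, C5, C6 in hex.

C1: E(K, 0x92) = 0x8C; 0xB8 ⊕ 0x8C = 0x34.
C2: E(K, 0x34) = 0x2A; 0xF8 ⊕ 0x2A = 0xD2.
C3: E(K, 0xD2) = 0xCC; 0xC5 ⊕ 0xCC = 0x09.
C4: E(K, 0x09) = 0x17; 0x80 ⊕ 0x17 = 0x97.
C5: E(K, 0x97) = 0x89; 0xF3 ⊕ 0x89 = 0x7A.
C6: E(K, 0x7A) = 0x64; 0x25 ⊕ 0x64 = 0x41.

C1 = 0x34, C2 = 0xD2, C3 = 0x09, C4 = 0x97, C5 = 0x7A, C6 = 0x41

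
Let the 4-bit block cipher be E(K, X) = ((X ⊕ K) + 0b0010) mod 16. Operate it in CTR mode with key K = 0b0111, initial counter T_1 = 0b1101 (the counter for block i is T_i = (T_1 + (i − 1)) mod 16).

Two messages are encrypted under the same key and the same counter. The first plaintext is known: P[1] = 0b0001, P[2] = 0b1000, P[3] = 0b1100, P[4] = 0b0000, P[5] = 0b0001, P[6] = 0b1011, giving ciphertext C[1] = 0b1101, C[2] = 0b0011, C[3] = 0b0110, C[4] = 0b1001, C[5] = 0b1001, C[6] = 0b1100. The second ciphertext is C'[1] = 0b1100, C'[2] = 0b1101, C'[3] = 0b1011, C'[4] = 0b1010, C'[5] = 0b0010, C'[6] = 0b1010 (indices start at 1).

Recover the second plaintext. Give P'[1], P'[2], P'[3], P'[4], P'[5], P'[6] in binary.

P'[1] = 0b0000, P'[2] = 0b0110, P'[3] = 0b0001, P'[4] = 0b0011, P'[5] = 0b1010, P'[6] = 0b1101

In CTR with a reused counter, both messages share the same keystream S_i, so C_i ⊕ C'_i = P_i ⊕ P'_i and thus P'_i = P_i ⊕ C_i ⊕ C'_i.
P'[1]: 0b0001 ⊕ 0b1101 ⊕ 0b1100 = 0b0000.
P'[2]: 0b1000 ⊕ 0b0011 ⊕ 0b1101 = 0b0110.
P'[3]: 0b1100 ⊕ 0b0110 ⊕ 0b1011 = 0b0001.
P'[4]: 0b0000 ⊕ 0b1001 ⊕ 0b1010 = 0b0011.
P'[5]: 0b0001 ⊕ 0b1001 ⊕ 0b0010 = 0b1010.
P'[6]: 0b1011 ⊕ 0b1100 ⊕ 0b1010 = 0b1101.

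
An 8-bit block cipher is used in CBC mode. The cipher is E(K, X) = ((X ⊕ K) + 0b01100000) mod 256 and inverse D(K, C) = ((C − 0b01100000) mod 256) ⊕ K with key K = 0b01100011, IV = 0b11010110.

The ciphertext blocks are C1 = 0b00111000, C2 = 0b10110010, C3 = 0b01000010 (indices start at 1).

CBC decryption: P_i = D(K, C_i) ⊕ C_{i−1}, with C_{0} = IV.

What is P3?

P3: D(K, 0b01000010) = 0b10000001; 0b10000001 ⊕ 0b10110010 = 0b00110011.

P3 = 0b00110011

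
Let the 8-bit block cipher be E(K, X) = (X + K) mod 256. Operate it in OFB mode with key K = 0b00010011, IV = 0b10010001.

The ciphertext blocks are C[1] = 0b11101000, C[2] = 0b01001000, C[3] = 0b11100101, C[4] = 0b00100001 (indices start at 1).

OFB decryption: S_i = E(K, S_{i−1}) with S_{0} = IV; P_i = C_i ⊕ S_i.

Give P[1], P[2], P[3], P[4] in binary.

P[1]: S = E(K, 0b10010001) = 0b10100100; 0b11101000 ⊕ 0b10100100 = 0b01001100.
P[2]: S = E(K, 0b10100100) = 0b10110111; 0b01001000 ⊕ 0b10110111 = 0b11111111.
P[3]: S = E(K, 0b10110111) = 0b11001010; 0b11100101 ⊕ 0b11001010 = 0b00101111.
P[4]: S = E(K, 0b11001010) = 0b11011101; 0b00100001 ⊕ 0b11011101 = 0b11111100.

P[1] = 0b01001100, P[2] = 0b11111111, P[3] = 0b00101111, P[4] = 0b11111100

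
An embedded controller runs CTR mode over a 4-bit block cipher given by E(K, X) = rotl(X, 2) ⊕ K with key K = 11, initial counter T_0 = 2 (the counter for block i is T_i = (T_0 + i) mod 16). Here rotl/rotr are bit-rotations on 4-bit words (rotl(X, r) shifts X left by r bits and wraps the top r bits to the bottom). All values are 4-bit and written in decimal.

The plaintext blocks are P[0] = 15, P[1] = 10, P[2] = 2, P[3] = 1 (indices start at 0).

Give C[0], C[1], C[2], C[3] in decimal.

C[0] = 12, C[1] = 13, C[2] = 8, C[3] = 15

CTR encryption: S_i = E(K, T_i) where T_i is the counter for block i; C_i = P_i ⊕ S_i.
C[0]: T = 2, S = E(K, T) = 3; 15 ⊕ 3 = 12.
C[1]: T = 3, S = E(K, T) = 7; 10 ⊕ 7 = 13.
C[2]: T = 4, S = E(K, T) = 10; 2 ⊕ 10 = 8.
C[3]: T = 5, S = E(K, T) = 14; 1 ⊕ 14 = 15.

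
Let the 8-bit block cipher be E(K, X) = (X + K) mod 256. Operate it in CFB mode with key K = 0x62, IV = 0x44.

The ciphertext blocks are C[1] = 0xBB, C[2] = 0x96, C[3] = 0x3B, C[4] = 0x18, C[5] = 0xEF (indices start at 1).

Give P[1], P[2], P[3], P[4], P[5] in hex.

CFB decryption: P_i = C_i ⊕ E(K, C_{i−1}), with C_{0} = IV.
P[1]: E(K, 0x44) = 0xA6; 0xBB ⊕ 0xA6 = 0x1D.
P[2]: E(K, 0xBB) = 0x1D; 0x96 ⊕ 0x1D = 0x8B.
P[3]: E(K, 0x96) = 0xF8; 0x3B ⊕ 0xF8 = 0xC3.
P[4]: E(K, 0x3B) = 0x9D; 0x18 ⊕ 0x9D = 0x85.
P[5]: E(K, 0x18) = 0x7A; 0xEF ⊕ 0x7A = 0x95.

P[1] = 0x1D, P[2] = 0x8B, P[3] = 0xC3, P[4] = 0x85, P[5] = 0x95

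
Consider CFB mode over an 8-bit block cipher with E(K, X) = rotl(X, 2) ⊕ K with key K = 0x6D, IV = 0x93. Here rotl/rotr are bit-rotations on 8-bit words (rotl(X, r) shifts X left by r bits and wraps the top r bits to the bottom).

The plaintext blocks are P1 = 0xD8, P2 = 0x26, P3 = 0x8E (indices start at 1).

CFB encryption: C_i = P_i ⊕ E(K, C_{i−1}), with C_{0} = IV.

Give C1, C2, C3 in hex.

C1: E(K, 0x93) = 0x23; 0xD8 ⊕ 0x23 = 0xFB.
C2: E(K, 0xFB) = 0x82; 0x26 ⊕ 0x82 = 0xA4.
C3: E(K, 0xA4) = 0xFF; 0x8E ⊕ 0xFF = 0x71.

C1 = 0xFB, C2 = 0xA4, C3 = 0x71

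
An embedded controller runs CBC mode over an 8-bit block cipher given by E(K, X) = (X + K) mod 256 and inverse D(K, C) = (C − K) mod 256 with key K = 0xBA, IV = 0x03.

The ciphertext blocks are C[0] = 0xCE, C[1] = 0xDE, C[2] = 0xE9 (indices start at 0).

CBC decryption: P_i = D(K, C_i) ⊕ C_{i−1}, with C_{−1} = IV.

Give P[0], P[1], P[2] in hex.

P[0] = 0x17, P[1] = 0xEA, P[2] = 0xF1

P[0]: D(K, 0xCE) = 0x14; 0x14 ⊕ 0x03 = 0x17.
P[1]: D(K, 0xDE) = 0x24; 0x24 ⊕ 0xCE = 0xEA.
P[2]: D(K, 0xE9) = 0x2F; 0x2F ⊕ 0xDE = 0xF1.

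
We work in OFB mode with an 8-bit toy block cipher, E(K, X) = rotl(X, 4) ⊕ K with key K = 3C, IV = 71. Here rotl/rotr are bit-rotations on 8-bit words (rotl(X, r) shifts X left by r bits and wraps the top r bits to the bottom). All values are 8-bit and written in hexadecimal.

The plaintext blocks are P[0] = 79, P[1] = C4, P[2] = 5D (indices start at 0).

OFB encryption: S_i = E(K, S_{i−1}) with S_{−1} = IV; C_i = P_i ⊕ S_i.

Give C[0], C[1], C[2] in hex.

C[0]: S = E(K, 71) = 2B; 79 ⊕ 2B = 52.
C[1]: S = E(K, 2B) = 8E; C4 ⊕ 8E = 4A.
C[2]: S = E(K, 8E) = D4; 5D ⊕ D4 = 89.

C[0] = 52, C[1] = 4A, C[2] = 89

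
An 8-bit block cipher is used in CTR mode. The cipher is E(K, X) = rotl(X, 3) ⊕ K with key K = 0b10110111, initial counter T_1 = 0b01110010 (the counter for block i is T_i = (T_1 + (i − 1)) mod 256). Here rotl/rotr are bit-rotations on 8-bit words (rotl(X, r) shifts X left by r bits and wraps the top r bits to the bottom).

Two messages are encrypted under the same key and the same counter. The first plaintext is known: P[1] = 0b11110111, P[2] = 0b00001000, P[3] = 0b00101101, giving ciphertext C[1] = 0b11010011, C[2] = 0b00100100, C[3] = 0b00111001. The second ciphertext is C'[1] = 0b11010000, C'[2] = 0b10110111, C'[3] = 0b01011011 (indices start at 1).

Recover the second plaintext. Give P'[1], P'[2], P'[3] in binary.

P'[1] = 0b11110100, P'[2] = 0b10011011, P'[3] = 0b01001111

In CTR with a reused counter, both messages share the same keystream S_i, so C_i ⊕ C'_i = P_i ⊕ P'_i and thus P'_i = P_i ⊕ C_i ⊕ C'_i.
P'[1]: 0b11110111 ⊕ 0b11010011 ⊕ 0b11010000 = 0b11110100.
P'[2]: 0b00001000 ⊕ 0b00100100 ⊕ 0b10110111 = 0b10011011.
P'[3]: 0b00101101 ⊕ 0b00111001 ⊕ 0b01011011 = 0b01001111.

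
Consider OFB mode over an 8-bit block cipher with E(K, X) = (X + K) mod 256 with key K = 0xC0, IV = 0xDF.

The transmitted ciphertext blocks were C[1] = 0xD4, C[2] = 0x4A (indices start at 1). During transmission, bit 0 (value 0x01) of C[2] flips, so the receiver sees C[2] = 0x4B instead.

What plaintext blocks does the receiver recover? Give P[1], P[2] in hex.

P[1] = 0x4B, P[2] = 0x14

OFB decryption: S_i = E(K, S_{i−1}) with S_{0} = IV; P_i = C_i ⊕ S_i.
Only C[2] changed, to 0x4B. In OFB, a change in C_i flips the same bit in P_i only; the keystream is unaffected. Decrypting the received ciphertext:
P[1]: S = E(K, 0xDF) = 0x9F; 0xD4 ⊕ 0x9F = 0x4B.
P[2]: S = E(K, 0x9F) = 0x5F; 0x4B ⊕ 0x5F = 0x14.
Blocks that differ from the original plaintext: P[2].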